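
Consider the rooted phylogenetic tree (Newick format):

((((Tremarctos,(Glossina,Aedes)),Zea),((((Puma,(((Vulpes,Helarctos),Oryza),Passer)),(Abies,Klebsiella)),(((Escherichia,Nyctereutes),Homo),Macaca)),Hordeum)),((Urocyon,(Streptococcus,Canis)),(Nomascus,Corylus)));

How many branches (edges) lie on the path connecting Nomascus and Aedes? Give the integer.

8

The MRCA of Nomascus and Aedes is the root of the tree.
From Nomascus up to that node: 3 branches. From Aedes up to the same node: 5 branches. Total: 3 + 5 = 8.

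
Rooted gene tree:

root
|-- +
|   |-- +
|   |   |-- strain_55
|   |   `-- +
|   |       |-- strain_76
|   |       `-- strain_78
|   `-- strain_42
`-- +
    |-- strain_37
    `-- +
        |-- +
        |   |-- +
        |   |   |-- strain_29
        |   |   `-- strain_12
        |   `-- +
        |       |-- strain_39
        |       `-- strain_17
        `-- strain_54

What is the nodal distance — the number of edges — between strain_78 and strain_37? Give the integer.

The MRCA of strain_78 and strain_37 is the root of the tree.
From strain_78 up to that node: 4 branches. From strain_37 up to the same node: 2 branches. Total: 4 + 2 = 6.

6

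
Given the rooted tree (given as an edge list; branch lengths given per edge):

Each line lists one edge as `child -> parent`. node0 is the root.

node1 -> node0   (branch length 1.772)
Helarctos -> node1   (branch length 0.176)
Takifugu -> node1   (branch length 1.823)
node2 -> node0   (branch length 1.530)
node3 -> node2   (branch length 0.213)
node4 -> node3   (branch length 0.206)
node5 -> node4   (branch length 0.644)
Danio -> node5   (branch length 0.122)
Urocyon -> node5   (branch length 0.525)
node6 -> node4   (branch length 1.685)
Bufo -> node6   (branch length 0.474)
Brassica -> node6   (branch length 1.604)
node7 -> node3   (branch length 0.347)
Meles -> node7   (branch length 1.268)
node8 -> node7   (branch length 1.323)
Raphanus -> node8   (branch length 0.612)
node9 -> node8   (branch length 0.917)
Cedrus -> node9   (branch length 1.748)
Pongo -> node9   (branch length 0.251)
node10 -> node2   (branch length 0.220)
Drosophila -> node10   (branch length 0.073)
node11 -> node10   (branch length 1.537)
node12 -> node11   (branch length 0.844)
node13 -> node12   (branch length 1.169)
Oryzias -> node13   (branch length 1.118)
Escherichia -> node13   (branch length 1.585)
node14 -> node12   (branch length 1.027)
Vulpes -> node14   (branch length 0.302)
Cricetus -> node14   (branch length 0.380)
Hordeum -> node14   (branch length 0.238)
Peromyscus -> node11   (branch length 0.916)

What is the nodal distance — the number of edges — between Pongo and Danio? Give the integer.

7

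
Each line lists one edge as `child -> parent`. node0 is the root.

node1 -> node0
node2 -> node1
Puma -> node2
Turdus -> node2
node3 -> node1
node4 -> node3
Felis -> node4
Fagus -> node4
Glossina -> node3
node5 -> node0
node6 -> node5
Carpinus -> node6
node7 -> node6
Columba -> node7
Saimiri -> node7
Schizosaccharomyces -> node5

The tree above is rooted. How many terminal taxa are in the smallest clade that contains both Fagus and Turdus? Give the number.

5

The MRCA of Fagus and Turdus is the node subtending ((Puma,Turdus),((Felis,Fagus),Glossina)).
That clade contains 5 terminal taxa: Fagus, Felis, Glossina, Puma, Turdus.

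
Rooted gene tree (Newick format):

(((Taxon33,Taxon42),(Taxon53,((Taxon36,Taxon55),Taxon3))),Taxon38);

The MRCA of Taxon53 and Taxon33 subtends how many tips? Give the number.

6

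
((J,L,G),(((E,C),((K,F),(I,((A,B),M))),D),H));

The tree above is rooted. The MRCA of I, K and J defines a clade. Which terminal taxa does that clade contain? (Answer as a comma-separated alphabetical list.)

Tracing I: it sits inside (I,((A,B),M)).
Tracing K: it sits inside (K,F).
Tracing J: it sits inside (J,L,G).
The smallest clade enclosing all 3 is the whole tree (their MRCA is the root), so the answer is all 13 tips in alphabetical order.

A, B, C, D, E, F, G, H, I, J, K, L, M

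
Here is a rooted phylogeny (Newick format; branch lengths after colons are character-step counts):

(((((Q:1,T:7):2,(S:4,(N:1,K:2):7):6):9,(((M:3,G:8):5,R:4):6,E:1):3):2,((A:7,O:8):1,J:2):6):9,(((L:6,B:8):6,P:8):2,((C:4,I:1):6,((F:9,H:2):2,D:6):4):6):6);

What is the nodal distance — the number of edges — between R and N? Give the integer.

7

The MRCA of R and N is the node subtending (((Q,T),(S,(N,K))),(((M,G),R),E)).
From R up to that node: 3 branches. From N up to the same node: 4 branches. Total: 3 + 4 = 7.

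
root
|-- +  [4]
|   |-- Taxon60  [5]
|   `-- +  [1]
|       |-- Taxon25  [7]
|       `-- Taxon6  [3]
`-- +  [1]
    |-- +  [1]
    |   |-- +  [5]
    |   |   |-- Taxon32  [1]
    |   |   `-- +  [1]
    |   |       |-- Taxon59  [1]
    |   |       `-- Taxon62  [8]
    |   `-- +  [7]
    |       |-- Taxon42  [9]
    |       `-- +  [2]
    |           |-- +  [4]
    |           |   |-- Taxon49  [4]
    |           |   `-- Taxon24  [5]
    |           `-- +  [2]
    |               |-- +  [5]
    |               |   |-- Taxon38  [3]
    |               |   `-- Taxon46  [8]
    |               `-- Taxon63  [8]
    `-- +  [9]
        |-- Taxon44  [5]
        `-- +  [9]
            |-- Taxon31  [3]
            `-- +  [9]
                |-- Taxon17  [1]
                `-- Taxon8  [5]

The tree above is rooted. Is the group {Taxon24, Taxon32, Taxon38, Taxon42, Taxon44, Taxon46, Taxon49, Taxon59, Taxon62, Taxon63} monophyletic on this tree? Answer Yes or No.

The MRCA of the listed taxa subtends (((Taxon32,(Taxon59,Taxon62)),(Taxon42,((Taxon49,Taxon24),((Taxon38,Taxon46),Taxon63)))),(Taxon44,(Taxon31,(Taxon17,Taxon8)))).
That clade also contains Taxon17, Taxon31, Taxon8, which are not in the proposed group, so the group is not monophyletic.

No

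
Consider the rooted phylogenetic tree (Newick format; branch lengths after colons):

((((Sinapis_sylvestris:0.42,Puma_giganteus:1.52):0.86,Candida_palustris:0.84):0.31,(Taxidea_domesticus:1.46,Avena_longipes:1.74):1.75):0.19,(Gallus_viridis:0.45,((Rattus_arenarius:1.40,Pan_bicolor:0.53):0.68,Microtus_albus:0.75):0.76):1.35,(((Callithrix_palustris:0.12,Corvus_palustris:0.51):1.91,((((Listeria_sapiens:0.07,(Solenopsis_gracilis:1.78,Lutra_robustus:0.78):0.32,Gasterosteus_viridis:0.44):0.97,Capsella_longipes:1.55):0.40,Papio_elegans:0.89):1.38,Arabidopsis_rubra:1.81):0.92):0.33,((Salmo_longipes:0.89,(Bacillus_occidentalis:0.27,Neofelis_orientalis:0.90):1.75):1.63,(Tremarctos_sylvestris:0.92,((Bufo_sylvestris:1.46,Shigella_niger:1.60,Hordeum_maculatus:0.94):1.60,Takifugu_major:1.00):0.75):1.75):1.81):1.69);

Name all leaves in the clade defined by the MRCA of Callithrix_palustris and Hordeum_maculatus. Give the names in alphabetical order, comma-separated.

Tracing Callithrix_palustris: it sits inside (Callithrix_palustris,Corvus_palustris).
Tracing Hordeum_maculatus: it sits inside (Bufo_sylvestris,Shigella_niger,Hordeum_maculatus).
The smallest clade enclosing both is (((Callithrix_palustris,Corvus_palustris),((((Listeria_sapiens,(Solenopsis_gracilis,Lutra_robustus),Gasterosteus_viridis),Capsella_longipes),Papio_elegans),Arabidopsis_rubra)),((Salmo_longipes,(Bacillus_occidentalis,Neofelis_orientalis)),(Tremarctos_sylvestris,((Bufo_sylvestris,Shigella_niger,Hordeum_maculatus),Takifugu_major)))); the answer is its 17 terminal taxa in alphabetical order.

Arabidopsis_rubra, Bacillus_occidentalis, Bufo_sylvestris, Callithrix_palustris, Capsella_longipes, Corvus_palustris, Gasterosteus_viridis, Hordeum_maculatus, Listeria_sapiens, Lutra_robustus, Neofelis_orientalis, Papio_elegans, Salmo_longipes, Shigella_niger, Solenopsis_gracilis, Takifugu_major, Tremarctos_sylvestris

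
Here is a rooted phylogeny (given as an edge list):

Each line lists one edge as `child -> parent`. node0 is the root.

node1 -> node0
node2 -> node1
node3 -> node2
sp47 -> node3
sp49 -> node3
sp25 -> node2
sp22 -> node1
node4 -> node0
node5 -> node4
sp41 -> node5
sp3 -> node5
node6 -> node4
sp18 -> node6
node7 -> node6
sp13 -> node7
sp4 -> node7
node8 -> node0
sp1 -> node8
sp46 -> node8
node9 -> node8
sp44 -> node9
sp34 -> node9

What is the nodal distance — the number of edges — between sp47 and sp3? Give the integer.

7

The MRCA of sp47 and sp3 is the root of the tree.
From sp47 up to that node: 4 branches. From sp3 up to the same node: 3 branches. Total: 4 + 3 = 7.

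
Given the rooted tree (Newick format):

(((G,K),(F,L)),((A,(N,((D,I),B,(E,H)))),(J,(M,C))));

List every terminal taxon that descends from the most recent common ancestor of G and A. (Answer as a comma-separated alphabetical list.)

Tracing G: it sits inside (G,K).
Tracing A: it sits inside (A,(N,((D,I),B,(E,H)))).
The smallest clade enclosing both is the whole tree (their MRCA is the root), so the answer is all 14 tips in alphabetical order.

A, B, C, D, E, F, G, H, I, J, K, L, M, N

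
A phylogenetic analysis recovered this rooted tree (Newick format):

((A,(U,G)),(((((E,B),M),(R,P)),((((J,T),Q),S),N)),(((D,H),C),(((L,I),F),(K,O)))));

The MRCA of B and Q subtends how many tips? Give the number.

The MRCA of B and Q is the node subtending ((((E,B),M),(R,P)),((((J,T),Q),S),N)).
That clade contains 10 terminal taxa: B, E, J, M, N, P, Q, R, S, T.

10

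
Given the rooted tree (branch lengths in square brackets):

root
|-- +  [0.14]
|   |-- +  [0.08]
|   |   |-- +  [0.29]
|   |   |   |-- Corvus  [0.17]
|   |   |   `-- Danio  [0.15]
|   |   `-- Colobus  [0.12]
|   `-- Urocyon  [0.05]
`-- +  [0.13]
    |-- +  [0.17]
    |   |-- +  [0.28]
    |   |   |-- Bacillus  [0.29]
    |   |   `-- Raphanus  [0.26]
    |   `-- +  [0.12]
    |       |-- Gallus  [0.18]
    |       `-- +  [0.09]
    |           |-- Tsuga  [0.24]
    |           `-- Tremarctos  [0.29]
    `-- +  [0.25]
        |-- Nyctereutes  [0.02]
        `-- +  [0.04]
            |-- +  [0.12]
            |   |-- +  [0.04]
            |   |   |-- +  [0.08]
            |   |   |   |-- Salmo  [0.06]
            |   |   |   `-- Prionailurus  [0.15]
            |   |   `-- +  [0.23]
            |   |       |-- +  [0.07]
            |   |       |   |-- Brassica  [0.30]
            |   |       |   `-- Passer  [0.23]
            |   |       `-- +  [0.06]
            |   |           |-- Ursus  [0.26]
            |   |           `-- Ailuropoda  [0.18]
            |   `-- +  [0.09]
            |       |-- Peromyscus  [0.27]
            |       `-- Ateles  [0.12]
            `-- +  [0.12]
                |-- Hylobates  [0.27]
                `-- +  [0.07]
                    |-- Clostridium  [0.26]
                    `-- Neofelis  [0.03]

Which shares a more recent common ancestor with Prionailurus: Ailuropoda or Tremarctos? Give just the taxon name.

The MRCA of Prionailurus and Ailuropoda subtends ((Salmo,Prionailurus),((Brassica,Passer),(Ursus,Ailuropoda))) (6 taxa).
The MRCA of Prionailurus and Tremarctos subtends (((Bacillus,Raphanus),(Gallus,(Tsuga,Tremarctos))),(Nyctereutes,((((Salmo,Prionailurus),((Brassica,Passer),(Ursus,Ailuropoda))),(Peromyscus,Ateles)),(Hylobates,(Clostridium,Neofelis))))) (17 taxa).
The first is nested inside the second, so Prionailurus shares a more recent common ancestor with Ailuropoda.

Ailuropoda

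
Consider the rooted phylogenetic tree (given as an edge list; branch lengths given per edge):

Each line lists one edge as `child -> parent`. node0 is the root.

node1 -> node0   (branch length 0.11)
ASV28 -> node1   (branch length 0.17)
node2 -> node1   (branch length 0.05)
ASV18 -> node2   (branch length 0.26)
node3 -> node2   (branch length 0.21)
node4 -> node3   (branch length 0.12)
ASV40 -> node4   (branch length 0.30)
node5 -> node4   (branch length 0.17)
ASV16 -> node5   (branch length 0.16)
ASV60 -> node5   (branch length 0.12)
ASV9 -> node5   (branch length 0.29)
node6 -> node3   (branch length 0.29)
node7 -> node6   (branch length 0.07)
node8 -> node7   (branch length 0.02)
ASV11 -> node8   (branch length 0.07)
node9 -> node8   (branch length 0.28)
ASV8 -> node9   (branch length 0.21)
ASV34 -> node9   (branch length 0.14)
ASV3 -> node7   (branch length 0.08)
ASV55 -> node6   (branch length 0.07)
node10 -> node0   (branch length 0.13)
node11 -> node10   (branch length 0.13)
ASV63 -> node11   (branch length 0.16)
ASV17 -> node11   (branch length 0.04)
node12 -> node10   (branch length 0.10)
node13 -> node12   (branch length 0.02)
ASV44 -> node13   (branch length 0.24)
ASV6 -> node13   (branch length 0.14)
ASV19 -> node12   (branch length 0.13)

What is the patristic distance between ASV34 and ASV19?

1.53

The path runs ASV34 → … → MRCA → … → ASV19; the MRCA is the root of the tree.
Branch lengths along that path: 0.14 + 0.28 + 0.02 + 0.07 + 0.29 + 0.21 + 0.05 + 0.11 + 0.13 + 0.10 + 0.13 = 1.53.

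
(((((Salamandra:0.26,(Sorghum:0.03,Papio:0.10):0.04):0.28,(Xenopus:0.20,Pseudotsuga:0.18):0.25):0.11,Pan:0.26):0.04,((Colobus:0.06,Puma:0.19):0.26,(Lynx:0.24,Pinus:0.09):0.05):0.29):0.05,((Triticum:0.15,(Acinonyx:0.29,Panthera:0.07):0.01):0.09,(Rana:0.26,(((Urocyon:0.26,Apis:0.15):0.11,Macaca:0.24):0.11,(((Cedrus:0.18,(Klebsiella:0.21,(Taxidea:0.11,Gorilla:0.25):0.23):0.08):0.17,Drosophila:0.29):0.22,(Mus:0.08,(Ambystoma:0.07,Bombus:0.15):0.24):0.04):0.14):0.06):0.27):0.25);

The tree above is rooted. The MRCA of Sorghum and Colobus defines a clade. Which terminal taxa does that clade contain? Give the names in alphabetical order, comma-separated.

Tracing Sorghum: it sits inside (Sorghum,Papio).
Tracing Colobus: it sits inside (Colobus,Puma).
The smallest clade enclosing both is ((((Salamandra,(Sorghum,Papio)),(Xenopus,Pseudotsuga)),Pan),((Colobus,Puma),(Lynx,Pinus))); the answer is its 10 terminal taxa in alphabetical order.

Colobus, Lynx, Pan, Papio, Pinus, Pseudotsuga, Puma, Salamandra, Sorghum, Xenopus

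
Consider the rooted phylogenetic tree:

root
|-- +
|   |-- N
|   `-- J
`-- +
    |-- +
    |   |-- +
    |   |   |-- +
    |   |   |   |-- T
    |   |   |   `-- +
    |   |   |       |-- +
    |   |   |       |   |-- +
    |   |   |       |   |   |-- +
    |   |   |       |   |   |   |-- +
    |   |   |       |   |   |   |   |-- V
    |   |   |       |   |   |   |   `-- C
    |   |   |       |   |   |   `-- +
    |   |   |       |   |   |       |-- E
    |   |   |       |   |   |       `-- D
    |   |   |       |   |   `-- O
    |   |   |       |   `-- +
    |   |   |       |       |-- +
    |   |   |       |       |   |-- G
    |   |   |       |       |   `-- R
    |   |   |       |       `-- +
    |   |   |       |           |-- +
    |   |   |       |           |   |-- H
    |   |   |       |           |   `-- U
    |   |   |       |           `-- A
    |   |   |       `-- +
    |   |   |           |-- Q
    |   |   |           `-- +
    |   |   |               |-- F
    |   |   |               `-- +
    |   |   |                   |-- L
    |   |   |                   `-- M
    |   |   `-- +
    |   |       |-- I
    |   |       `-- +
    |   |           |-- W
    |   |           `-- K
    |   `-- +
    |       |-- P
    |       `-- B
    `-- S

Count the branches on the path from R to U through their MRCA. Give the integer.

The MRCA of R and U is the node subtending ((G,R),((H,U),A)).
From R up to that node: 2 branches. From U up to the same node: 3 branches. Total: 2 + 3 = 5.

5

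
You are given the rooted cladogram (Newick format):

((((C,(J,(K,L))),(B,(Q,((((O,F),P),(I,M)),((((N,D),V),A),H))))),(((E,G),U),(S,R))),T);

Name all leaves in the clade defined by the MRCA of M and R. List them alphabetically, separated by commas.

A, B, C, D, E, F, G, H, I, J, K, L, M, N, O, P, Q, R, S, U, V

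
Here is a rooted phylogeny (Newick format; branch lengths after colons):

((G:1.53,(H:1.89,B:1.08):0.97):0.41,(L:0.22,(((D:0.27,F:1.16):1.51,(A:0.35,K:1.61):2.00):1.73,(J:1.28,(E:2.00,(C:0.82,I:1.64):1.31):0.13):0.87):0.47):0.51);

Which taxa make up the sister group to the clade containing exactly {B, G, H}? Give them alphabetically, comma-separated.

The clade containing exactly {B, G, H} attaches directly to the root of the tree.
The other lineage descending from that same node — the sister group — is (L,(((D,F),(A,K)),(J,(E,(C,I))))); its 9 tips in alphabetical order are the answer.

A, C, D, E, F, I, J, K, L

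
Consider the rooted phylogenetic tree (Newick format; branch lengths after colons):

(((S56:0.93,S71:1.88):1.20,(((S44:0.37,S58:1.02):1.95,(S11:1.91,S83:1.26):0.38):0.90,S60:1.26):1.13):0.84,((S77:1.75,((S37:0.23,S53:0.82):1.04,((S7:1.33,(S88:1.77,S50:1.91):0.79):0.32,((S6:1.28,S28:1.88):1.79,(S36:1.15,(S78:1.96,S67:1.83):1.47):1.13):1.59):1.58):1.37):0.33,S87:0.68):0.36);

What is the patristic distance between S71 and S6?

The path runs S71 → … → MRCA → … → S6; the MRCA is the root of the tree.
Branch lengths along that path: 1.88 + 1.20 + 0.84 + 0.36 + 0.33 + 1.37 + 1.58 + 1.59 + 1.79 + 1.28 = 12.22.

12.22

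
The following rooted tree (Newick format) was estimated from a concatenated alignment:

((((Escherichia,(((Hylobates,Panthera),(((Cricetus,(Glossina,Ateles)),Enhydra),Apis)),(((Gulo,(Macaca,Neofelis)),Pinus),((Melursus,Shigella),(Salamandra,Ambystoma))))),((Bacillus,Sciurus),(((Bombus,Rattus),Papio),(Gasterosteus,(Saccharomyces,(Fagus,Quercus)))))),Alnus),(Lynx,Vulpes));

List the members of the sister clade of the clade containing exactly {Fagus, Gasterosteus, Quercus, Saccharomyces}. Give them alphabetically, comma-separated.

The clade containing exactly {Fagus, Gasterosteus, Quercus, Saccharomyces} attaches to the tree at the node subtending (((Bombus,Rattus),Papio),(Gasterosteus,(Saccharomyces,(Fagus,Quercus)))).
The other lineage descending from that same node — the sister group — is ((Bombus,Rattus),Papio); its 3 tips in alphabetical order are the answer.

Bombus, Papio, Rattus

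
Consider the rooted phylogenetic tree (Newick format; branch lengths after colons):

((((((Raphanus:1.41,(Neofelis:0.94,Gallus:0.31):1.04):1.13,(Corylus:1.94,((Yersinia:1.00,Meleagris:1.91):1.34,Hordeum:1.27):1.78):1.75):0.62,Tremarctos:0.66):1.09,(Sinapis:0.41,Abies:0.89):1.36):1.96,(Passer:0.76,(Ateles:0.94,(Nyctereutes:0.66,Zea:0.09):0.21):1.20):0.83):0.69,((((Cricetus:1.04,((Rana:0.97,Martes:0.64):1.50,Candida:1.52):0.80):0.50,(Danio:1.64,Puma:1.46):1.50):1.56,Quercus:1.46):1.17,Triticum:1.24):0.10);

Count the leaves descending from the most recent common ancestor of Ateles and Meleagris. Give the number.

14

The MRCA of Ateles and Meleagris is the node subtending (((((Raphanus,(Neofelis,Gallus)),(Corylus,((Yersinia,Meleagris),Hordeum))),Tremarctos),(Sinapis,Abies)),(Passer,(Ateles,(Nyctereutes,Zea)))).
That clade contains 14 terminal taxa: Abies, Ateles, Corylus, Gallus, Hordeum, Meleagris, Neofelis, Nyctereutes, Passer, Raphanus, Sinapis, Tremarctos, Yersinia, Zea.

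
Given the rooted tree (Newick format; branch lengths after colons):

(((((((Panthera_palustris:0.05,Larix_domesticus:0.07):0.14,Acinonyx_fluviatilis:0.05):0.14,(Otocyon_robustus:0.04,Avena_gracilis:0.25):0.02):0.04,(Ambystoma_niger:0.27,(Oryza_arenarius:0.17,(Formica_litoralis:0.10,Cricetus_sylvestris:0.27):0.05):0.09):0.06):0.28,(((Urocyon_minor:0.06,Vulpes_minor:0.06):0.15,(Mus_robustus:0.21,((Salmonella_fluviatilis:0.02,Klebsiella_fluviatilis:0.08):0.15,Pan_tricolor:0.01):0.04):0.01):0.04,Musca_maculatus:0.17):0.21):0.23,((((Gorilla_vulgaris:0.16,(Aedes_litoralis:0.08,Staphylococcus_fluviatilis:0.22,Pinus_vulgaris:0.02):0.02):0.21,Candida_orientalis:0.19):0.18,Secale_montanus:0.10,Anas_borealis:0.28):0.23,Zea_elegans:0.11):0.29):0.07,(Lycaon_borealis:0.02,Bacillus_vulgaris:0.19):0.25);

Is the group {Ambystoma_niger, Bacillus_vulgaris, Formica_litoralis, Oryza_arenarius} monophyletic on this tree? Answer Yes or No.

No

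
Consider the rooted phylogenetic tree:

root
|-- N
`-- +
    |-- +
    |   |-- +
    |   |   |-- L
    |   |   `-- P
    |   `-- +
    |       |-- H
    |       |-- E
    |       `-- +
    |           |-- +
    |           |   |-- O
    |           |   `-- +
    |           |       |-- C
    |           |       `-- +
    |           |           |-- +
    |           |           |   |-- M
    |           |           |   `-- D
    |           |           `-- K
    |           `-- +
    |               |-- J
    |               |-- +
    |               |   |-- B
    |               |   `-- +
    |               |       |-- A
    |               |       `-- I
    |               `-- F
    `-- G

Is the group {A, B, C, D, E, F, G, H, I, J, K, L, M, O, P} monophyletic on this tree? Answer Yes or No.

The most recent common ancestor of these taxa subtends (((L,P),(H,E,((O,(C,((M,D),K))),(J,(B,(A,I)),F)))),G).
That clade has exactly 15 tips — every listed taxon and nothing else — so the group is monophyletic.

Yes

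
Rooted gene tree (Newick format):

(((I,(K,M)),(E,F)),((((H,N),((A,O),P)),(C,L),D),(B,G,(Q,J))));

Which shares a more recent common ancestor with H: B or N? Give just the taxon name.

N

The MRCA of H and N subtends (H,N) (2 taxa).
The MRCA of H and B subtends ((((H,N),((A,O),P)),(C,L),D),(B,G,(Q,J))) (12 taxa).
The first is nested inside the second, so H shares a more recent common ancestor with N.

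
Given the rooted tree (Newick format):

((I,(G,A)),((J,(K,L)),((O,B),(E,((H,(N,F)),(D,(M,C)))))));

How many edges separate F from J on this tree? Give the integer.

The MRCA of F and J is the node subtending ((J,(K,L)),((O,B),(E,((H,(N,F)),(D,(M,C)))))).
From F up to that node: 6 branches. From J up to the same node: 2 branches. Total: 6 + 2 = 8.

8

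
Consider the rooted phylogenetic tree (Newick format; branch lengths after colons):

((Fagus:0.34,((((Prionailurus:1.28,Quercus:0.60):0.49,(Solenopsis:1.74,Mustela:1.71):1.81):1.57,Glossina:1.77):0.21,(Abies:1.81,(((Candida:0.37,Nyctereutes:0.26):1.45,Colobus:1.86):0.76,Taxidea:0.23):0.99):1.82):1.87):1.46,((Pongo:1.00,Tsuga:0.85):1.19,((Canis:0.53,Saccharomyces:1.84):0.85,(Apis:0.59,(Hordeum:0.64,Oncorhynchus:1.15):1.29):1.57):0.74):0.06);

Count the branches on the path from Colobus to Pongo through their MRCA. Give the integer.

9

The MRCA of Colobus and Pongo is the root of the tree.
From Colobus up to that node: 6 branches. From Pongo up to the same node: 3 branches. Total: 6 + 3 = 9.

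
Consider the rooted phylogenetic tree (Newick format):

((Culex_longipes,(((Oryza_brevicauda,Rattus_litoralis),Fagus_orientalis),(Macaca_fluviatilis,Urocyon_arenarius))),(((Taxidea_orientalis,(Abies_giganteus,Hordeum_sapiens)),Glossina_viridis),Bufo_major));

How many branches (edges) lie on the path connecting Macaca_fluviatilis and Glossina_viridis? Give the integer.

The MRCA of Macaca_fluviatilis and Glossina_viridis is the root of the tree.
From Macaca_fluviatilis up to that node: 4 branches. From Glossina_viridis up to the same node: 3 branches. Total: 4 + 3 = 7.

7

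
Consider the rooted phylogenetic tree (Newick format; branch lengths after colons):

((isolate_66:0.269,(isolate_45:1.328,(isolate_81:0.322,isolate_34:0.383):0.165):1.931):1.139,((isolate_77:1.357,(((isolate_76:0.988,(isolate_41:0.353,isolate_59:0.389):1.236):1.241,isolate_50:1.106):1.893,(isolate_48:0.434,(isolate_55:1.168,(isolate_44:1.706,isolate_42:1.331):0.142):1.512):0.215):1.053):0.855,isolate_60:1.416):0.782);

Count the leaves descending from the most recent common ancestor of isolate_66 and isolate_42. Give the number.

14

The MRCA of isolate_66 and isolate_42 is the root, so the clade is the entire tree.
That clade contains 14 terminal taxa: isolate_34, isolate_41, isolate_42, isolate_44, isolate_45, isolate_48, isolate_50, isolate_55, isolate_59, isolate_60, isolate_66, isolate_76, isolate_77, isolate_81.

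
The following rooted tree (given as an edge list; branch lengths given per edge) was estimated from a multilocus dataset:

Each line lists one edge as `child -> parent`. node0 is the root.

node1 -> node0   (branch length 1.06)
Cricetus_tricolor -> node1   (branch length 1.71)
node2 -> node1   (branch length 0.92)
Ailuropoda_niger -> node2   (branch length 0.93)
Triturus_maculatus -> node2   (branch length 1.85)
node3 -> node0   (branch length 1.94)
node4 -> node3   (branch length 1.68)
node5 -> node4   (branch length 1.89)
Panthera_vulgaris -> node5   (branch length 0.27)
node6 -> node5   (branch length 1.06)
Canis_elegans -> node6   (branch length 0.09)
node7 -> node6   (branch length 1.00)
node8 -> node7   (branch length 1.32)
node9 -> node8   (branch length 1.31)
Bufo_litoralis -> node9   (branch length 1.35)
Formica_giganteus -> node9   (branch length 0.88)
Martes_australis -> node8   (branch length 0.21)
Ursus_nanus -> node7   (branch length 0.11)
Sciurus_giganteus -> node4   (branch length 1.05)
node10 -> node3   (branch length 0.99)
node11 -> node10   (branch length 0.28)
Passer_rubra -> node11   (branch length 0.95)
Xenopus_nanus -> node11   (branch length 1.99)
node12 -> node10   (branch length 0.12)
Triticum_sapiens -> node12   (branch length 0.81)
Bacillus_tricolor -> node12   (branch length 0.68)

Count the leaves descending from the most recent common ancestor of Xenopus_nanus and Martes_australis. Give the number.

The MRCA of Xenopus_nanus and Martes_australis is the node subtending (((Panthera_vulgaris,(Canis_elegans,(((Bufo_litoralis,Formica_giganteus),Martes_australis),Ursus_nanus))),Sciurus_giganteus),((Passer_rubra,Xenopus_nanus),(Triticum_sapiens,Bacillus_tricolor))).
That clade contains 11 terminal taxa: Bacillus_tricolor, Bufo_litoralis, Canis_elegans, Formica_giganteus, Martes_australis, Panthera_vulgaris, Passer_rubra, Sciurus_giganteus, Triticum_sapiens, Ursus_nanus, Xenopus_nanus.

11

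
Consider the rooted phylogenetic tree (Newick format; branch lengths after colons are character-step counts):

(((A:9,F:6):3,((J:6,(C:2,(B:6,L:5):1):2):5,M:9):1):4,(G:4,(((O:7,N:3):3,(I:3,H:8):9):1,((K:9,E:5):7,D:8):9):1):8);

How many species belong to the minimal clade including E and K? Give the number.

2

The MRCA of E and K is the node subtending (K,E).
That clade contains 2 terminal taxa: E, K.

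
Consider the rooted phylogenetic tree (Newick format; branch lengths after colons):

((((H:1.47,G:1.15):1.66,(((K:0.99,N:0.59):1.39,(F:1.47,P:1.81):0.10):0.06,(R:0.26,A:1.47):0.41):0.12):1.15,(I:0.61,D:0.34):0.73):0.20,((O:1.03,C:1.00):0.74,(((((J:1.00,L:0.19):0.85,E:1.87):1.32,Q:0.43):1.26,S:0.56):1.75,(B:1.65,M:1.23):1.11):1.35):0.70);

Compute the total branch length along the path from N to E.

11.76

The path runs N → … → MRCA → … → E; the MRCA is the root of the tree.
Branch lengths along that path: 0.59 + 1.39 + 0.06 + 0.12 + 1.15 + 0.20 + 0.70 + 1.35 + 1.75 + 1.26 + 1.32 + 1.87 = 11.76.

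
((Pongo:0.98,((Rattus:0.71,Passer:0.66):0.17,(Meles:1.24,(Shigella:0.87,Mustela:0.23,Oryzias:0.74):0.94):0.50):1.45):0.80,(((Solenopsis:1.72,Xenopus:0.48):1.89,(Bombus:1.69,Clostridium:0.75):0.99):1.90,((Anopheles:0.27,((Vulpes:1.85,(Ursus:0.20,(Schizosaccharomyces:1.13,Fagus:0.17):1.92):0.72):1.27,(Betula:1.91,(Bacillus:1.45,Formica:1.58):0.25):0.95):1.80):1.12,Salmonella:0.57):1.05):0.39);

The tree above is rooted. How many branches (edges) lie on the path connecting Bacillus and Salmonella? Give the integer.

6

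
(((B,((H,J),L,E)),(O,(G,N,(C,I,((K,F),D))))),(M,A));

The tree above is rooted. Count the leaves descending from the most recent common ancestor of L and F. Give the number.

The MRCA of L and F is the node subtending ((B,((H,J),L,E)),(O,(G,N,(C,I,((K,F),D))))).
That clade contains 13 terminal taxa: B, C, D, E, F, G, H, I, J, K, L, N, O.

13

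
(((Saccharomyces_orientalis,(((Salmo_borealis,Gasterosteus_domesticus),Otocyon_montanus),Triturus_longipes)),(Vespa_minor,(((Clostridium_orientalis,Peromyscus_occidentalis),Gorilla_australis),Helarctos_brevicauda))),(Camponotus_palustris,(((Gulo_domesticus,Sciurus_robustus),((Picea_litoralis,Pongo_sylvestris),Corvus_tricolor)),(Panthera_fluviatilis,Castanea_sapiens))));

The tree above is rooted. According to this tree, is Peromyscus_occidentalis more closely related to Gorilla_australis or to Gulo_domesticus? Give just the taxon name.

Gorilla_australis

The MRCA of Peromyscus_occidentalis and Gorilla_australis subtends ((Clostridium_orientalis,Peromyscus_occidentalis),Gorilla_australis) (3 taxa).
The MRCA of Peromyscus_occidentalis and Gulo_domesticus is the root, subtending the entire tree (18 taxa).
The first is nested inside the second, so Peromyscus_occidentalis shares a more recent common ancestor with Gorilla_australis.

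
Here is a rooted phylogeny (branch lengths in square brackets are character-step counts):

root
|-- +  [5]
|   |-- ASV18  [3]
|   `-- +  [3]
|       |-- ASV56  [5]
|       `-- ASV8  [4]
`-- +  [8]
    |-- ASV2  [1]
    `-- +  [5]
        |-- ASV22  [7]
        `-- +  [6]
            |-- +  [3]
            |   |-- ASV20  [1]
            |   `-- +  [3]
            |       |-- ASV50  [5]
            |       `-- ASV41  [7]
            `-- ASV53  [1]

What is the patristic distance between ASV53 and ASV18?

28

The path runs ASV53 → … → MRCA → … → ASV18; the MRCA is the root of the tree.
Branch lengths along that path: 1 + 6 + 5 + 8 + 5 + 3 = 28.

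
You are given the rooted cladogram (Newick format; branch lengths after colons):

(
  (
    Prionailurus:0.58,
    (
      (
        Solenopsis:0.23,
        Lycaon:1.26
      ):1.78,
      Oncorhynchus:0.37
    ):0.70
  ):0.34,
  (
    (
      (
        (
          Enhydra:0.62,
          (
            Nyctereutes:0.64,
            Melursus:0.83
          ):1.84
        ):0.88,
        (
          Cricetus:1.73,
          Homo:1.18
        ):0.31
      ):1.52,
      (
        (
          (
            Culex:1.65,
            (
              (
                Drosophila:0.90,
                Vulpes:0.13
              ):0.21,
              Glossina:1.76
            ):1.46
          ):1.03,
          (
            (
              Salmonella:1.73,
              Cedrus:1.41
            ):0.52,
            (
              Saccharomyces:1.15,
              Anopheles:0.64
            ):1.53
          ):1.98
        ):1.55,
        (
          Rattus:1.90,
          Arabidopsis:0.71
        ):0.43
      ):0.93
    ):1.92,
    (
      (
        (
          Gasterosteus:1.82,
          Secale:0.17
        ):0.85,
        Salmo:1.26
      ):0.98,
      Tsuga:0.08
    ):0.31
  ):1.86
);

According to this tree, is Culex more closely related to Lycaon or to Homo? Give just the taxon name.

Homo

The MRCA of Culex and Homo subtends (((Enhydra,(Nyctereutes,Melursus)),(Cricetus,Homo)),(((Culex,((Drosophila,Vulpes),Glossina)),((Salmonella,Cedrus),(Saccharomyces,Anopheles))),(Rattus,Arabidopsis))) (15 taxa).
The MRCA of Culex and Lycaon is the root, subtending the entire tree (23 taxa).
The first is nested inside the second, so Culex shares a more recent common ancestor with Homo.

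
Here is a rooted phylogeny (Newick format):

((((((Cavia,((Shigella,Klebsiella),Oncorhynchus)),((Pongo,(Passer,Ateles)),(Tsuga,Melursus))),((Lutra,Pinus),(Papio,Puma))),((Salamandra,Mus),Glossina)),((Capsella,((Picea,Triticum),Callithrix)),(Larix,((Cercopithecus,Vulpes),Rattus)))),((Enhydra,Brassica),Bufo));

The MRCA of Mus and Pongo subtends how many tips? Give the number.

The MRCA of Mus and Pongo is the node subtending ((((Cavia,((Shigella,Klebsiella),Oncorhynchus)),((Pongo,(Passer,Ateles)),(Tsuga,Melursus))),((Lutra,Pinus),(Papio,Puma))),((Salamandra,Mus),Glossina)).
That clade contains 16 terminal taxa: Ateles, Cavia, Glossina, Klebsiella, Lutra, Melursus, Mus, Oncorhynchus, Papio, Passer, Pinus, Pongo, Puma, Salamandra, Shigella, Tsuga.

16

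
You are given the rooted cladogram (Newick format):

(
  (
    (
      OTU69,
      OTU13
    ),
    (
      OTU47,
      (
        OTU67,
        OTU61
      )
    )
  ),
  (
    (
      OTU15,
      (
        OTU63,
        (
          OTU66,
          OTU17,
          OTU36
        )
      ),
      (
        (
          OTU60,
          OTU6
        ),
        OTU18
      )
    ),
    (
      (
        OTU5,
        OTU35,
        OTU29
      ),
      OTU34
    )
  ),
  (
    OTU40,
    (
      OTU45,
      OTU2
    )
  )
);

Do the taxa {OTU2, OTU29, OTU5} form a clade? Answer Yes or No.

No

The MRCA of the listed taxa is the root, so the smallest clade containing them is the whole tree.
That clade also contains OTU13, OTU15, OTU17, OTU18, OTU34, OTU35, OTU36, OTU40, OTU45, OTU47, OTU6, OTU60, OTU61, OTU63, OTU66, OTU67, OTU69, which are not in the proposed group, so the group is not monophyletic.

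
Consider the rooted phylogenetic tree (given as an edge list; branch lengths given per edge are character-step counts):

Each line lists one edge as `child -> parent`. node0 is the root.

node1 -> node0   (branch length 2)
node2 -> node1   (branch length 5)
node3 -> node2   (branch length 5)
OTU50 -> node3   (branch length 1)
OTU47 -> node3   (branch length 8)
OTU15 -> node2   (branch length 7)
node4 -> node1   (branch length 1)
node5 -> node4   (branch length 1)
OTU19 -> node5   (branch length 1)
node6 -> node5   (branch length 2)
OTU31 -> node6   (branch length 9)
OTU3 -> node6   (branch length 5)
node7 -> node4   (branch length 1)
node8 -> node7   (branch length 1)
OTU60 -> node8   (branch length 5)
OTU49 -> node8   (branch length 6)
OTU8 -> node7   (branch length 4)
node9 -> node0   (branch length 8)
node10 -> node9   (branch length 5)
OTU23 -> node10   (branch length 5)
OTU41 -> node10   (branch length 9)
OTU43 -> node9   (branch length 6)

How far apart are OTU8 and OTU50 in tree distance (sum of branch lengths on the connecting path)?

The path runs OTU8 → … → MRCA → … → OTU50; the MRCA is the node subtending (((OTU50,OTU47),OTU15),((OTU19,(OTU31,OTU3)),((OTU60,OTU49),OTU8))).
Branch lengths along that path: 4 + 1 + 1 + 5 + 5 + 1 = 17.

17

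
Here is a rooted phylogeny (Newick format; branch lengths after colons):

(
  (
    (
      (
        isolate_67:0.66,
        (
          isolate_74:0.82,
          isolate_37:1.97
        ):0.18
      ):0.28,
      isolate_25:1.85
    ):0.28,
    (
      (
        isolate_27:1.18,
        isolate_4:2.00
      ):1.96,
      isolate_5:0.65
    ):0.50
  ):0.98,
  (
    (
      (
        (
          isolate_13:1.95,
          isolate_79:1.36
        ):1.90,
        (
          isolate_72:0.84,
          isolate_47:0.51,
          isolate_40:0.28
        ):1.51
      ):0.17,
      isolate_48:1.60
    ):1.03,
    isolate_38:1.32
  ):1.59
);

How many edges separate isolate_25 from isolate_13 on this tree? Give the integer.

The MRCA of isolate_25 and isolate_13 is the root of the tree.
From isolate_25 up to that node: 3 branches. From isolate_13 up to the same node: 5 branches. Total: 3 + 5 = 8.

8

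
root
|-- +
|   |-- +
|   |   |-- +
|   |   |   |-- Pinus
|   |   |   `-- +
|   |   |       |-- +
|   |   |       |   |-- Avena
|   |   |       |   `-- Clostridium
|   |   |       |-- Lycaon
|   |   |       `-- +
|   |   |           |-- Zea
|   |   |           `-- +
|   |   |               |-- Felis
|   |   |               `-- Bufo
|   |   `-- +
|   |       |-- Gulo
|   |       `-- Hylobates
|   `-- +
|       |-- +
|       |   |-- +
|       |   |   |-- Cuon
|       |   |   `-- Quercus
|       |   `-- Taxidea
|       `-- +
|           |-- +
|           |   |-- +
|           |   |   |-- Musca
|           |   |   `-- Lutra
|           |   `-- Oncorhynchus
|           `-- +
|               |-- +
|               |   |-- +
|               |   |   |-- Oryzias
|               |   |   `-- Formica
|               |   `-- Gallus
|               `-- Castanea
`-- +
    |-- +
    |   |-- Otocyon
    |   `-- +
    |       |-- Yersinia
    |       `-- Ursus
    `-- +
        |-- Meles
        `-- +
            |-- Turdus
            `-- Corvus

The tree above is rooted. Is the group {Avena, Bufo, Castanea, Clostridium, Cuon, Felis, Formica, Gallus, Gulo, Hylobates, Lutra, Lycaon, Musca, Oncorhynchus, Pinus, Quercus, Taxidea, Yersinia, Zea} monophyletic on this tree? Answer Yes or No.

The MRCA of the listed taxa is the root, so the smallest clade containing them is the whole tree.
That clade also contains Corvus, Meles, Oryzias, Otocyon, Turdus, Ursus, which are not in the proposed group, so the group is not monophyletic.

No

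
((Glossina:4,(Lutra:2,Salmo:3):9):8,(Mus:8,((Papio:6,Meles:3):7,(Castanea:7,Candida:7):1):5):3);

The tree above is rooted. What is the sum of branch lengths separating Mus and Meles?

23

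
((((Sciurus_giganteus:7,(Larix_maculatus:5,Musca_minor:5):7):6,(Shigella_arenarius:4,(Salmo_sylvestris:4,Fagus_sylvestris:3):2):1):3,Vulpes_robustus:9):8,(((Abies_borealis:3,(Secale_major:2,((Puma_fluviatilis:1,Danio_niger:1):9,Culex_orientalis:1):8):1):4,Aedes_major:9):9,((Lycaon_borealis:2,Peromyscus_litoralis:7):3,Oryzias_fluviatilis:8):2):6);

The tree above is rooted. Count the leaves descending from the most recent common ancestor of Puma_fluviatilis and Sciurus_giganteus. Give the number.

16

The MRCA of Puma_fluviatilis and Sciurus_giganteus is the root, so the clade is the entire tree.
That clade contains 16 terminal taxa: Abies_borealis, Aedes_major, Culex_orientalis, Danio_niger, Fagus_sylvestris, Larix_maculatus, Lycaon_borealis, Musca_minor, Oryzias_fluviatilis, Peromyscus_litoralis, Puma_fluviatilis, Salmo_sylvestris, Sciurus_giganteus, Secale_major, Shigella_arenarius, Vulpes_robustus.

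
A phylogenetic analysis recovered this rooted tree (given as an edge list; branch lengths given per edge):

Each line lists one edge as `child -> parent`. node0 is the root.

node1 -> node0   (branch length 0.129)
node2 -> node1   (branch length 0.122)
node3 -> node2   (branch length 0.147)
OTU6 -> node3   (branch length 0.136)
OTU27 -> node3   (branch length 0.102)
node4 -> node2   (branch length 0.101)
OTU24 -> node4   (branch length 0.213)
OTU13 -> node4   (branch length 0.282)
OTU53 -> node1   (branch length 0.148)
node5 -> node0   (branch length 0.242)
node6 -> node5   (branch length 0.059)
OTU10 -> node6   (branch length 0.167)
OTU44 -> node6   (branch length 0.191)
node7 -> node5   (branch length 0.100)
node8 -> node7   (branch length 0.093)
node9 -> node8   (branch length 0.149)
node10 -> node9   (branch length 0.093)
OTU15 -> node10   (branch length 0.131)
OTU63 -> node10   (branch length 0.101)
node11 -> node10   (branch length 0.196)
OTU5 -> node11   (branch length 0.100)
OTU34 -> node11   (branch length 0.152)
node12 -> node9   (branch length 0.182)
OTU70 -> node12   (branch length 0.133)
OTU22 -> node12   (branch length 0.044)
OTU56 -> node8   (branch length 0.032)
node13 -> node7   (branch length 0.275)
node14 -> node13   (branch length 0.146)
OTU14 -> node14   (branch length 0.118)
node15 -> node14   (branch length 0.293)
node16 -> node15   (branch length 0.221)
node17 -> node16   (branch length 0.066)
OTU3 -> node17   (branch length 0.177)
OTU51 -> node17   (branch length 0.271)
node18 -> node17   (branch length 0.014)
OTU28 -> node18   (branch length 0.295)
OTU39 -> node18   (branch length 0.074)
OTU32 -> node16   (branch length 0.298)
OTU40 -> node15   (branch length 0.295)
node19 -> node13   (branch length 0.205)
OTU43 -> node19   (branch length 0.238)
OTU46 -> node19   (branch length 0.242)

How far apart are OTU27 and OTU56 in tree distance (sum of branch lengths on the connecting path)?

0.967

The path runs OTU27 → … → MRCA → … → OTU56; the MRCA is the root of the tree.
Branch lengths along that path: 0.102 + 0.147 + 0.122 + 0.129 + 0.242 + 0.100 + 0.093 + 0.032 = 0.967.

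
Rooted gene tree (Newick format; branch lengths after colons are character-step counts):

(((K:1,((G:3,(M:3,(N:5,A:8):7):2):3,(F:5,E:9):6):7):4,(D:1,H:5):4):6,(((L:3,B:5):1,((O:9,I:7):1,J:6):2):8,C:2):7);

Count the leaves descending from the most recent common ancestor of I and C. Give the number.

The MRCA of I and C is the node subtending (((L,B),((O,I),J)),C).
That clade contains 6 terminal taxa: B, C, I, J, L, O.

6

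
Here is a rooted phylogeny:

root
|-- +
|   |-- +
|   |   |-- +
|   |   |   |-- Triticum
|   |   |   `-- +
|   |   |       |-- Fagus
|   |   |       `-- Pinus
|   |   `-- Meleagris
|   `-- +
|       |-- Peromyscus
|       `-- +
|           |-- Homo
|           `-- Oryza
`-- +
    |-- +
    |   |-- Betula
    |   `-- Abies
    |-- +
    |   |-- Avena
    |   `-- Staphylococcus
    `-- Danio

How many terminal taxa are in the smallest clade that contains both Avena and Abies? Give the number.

The MRCA of Avena and Abies is the node subtending ((Betula,Abies),(Avena,Staphylococcus),Danio).
That clade contains 5 terminal taxa: Abies, Avena, Betula, Danio, Staphylococcus.

5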